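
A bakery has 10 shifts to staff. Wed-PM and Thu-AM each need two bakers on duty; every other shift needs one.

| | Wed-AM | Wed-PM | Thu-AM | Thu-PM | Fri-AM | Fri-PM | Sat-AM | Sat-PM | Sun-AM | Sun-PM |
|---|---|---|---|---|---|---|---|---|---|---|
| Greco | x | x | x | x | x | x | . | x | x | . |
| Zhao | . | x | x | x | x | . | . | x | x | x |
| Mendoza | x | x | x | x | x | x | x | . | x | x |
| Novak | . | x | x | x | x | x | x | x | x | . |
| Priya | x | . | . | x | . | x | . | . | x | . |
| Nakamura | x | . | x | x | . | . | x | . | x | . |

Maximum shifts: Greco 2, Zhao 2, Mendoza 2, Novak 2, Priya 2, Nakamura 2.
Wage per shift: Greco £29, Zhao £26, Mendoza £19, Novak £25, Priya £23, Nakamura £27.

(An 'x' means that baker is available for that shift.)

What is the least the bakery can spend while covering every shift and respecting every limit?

Picking the cheapest available baker for each shift independently would cost £246, but that ignores the shift limits.
An optimal schedule: Wed-AM→Greco, Wed-PM→Mendoza+Novak, Thu-AM→Novak+Nakamura, Thu-PM→Priya, Fri-AM→Zhao, Fri-PM→Priya, Sat-AM→Mendoza, Sat-PM→Greco, Sun-AM→Nakamura, Sun-PM→Zhao.
Total: 29 + 19 + 25 + 25 + 27 + 23 + 26 + 23 + 19 + 29 + 27 + 26 = £298.

£298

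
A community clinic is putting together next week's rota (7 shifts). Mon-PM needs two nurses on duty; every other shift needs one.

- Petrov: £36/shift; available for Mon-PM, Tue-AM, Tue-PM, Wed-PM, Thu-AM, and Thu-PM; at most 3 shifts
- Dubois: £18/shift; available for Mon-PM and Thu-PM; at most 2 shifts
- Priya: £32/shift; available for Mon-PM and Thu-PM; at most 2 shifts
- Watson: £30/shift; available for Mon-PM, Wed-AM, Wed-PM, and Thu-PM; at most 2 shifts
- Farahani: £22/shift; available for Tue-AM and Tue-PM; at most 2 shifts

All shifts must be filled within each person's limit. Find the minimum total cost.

Wed-AM can only be covered by Watson, so that assignment is forced.
Thu-AM can only be covered by Petrov, so that assignment is forced.
Picking the cheapest available nurse for each shift independently would cost £206, but that ignores the shift limits.
An optimal schedule: Mon-PM→Dubois+Priya, Tue-AM→Farahani, Tue-PM→Farahani, Wed-AM→Watson, Wed-PM→Watson, Thu-AM→Petrov, Thu-PM→Dubois.
Total: 18 + 32 + 22 + 22 + 30 + 30 + 36 + 18 = £208.

£208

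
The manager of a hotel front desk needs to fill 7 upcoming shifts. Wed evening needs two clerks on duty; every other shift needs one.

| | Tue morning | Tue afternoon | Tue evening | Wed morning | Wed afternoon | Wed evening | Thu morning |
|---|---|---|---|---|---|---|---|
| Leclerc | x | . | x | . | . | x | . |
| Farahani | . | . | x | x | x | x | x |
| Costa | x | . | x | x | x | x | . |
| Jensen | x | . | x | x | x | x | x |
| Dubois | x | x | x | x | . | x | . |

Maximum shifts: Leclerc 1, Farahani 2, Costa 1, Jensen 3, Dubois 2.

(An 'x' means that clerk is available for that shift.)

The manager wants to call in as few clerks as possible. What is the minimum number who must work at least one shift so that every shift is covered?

4

8 slots to fill and no one can take more than 3, so at least ⌈8/3⌉ = 3 clerks are needed.
Any 3 clerks together have capacity at most 3+2+2 = 7 < 8 slots, so 3 can never suffice.
Leclerc, Farahani, Jensen, and Dubois alone can cover everything: Tue morning→Leclerc, Tue afternoon→Dubois, Tue evening→Jensen, Wed morning→Jensen, Wed afternoon→Farahani, Wed evening→Jensen+Dubois, Thu morning→Farahani.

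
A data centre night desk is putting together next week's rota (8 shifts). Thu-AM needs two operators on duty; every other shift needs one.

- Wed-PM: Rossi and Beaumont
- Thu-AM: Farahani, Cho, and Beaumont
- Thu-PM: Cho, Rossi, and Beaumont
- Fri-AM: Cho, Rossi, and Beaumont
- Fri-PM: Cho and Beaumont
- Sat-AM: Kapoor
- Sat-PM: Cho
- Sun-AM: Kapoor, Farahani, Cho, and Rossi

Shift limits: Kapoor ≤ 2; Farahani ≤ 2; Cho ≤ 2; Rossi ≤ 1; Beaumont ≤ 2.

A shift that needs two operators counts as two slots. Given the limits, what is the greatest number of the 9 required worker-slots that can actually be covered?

Total capacity across all operators is 2+2+2+1+2 = 9, and 9 slots are needed, so at most 9 can be filled.
An assignment achieving 8: Wed-PM→Rossi, Thu-AM→Farahani+Beaumont, Thu-PM→Beaumont, Fri-PM→Cho, Sat-AM→Kapoor, Sat-PM→Cho, Sun-AM→Kapoor.
Loads: Kapoor 2/2, Farahani 1/2, Cho 2/2, Rossi 1/1, Beaumont 2/2.

8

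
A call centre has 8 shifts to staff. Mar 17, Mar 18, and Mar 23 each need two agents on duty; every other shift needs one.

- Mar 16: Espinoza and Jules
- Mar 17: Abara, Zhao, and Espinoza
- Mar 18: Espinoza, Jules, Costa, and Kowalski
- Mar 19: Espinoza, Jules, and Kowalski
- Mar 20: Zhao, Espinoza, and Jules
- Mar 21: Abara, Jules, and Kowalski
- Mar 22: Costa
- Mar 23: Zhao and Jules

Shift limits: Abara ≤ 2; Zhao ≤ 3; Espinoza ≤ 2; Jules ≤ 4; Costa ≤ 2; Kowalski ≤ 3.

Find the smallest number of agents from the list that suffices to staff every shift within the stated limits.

4

11 slots to fill and no one can take more than 4, so at least ⌈11/4⌉ = 3 agents are needed.
Any 3 agents together have capacity at most 4+3+3 = 10 < 11 slots, so 3 can never suffice.
Abara, Zhao, Jules, and Costa alone can cover everything: Mar 16→Jules, Mar 17→Abara+Zhao, Mar 18→Jules+Costa, Mar 19→Jules, Mar 20→Zhao, Mar 21→Abara, Mar 22→Costa, Mar 23→Zhao+Jules.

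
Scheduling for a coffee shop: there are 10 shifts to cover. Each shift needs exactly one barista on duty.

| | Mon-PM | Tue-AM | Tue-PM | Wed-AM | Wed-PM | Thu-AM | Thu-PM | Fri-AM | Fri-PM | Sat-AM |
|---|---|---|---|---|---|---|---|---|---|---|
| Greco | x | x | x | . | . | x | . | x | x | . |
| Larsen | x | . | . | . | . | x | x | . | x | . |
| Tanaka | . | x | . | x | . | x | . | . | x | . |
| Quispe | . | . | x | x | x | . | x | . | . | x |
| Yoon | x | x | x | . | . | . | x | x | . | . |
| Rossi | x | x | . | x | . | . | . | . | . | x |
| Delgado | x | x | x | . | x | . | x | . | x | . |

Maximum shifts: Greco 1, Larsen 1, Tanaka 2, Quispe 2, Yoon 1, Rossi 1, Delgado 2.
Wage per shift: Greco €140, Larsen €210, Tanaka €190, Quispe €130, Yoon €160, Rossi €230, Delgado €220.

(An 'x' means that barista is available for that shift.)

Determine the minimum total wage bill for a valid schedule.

€1820

Picking the cheapest available barista for each shift independently would cost €1350, but that ignores the shift limits.
An optimal schedule: Mon-PM→Rossi, Tue-AM→Delgado, Tue-PM→Yoon, Wed-AM→Tanaka, Wed-PM→Quispe, Thu-AM→Larsen, Thu-PM→Delgado, Fri-AM→Greco, Fri-PM→Tanaka, Sat-AM→Quispe.
Total: 230 + 220 + 160 + 190 + 130 + 210 + 220 + 140 + 190 + 130 = €1820.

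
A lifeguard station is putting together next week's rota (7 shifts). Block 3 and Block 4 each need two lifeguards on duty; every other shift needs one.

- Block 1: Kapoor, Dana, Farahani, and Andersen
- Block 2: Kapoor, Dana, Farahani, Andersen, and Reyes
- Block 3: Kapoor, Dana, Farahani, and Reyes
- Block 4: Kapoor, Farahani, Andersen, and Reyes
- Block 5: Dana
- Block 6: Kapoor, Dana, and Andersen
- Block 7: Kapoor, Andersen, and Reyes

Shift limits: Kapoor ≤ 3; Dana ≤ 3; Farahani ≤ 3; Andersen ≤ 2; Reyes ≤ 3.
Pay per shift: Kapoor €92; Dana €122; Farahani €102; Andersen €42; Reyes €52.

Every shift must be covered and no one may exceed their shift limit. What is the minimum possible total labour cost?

Block 5 can only be covered by Dana, so that assignment is forced.
Picking the cheapest available lifeguard for each shift independently would cost €528, but that ignores the shift limits.
An optimal schedule: Block 1→Kapoor, Block 2→Reyes, Block 3→Reyes+Kapoor, Block 4→Reyes+Kapoor, Block 5→Dana, Block 6→Andersen, Block 7→Andersen.
Total: 92 + 52 + 52 + 92 + 52 + 92 + 122 + 42 + 42 = €638.

€638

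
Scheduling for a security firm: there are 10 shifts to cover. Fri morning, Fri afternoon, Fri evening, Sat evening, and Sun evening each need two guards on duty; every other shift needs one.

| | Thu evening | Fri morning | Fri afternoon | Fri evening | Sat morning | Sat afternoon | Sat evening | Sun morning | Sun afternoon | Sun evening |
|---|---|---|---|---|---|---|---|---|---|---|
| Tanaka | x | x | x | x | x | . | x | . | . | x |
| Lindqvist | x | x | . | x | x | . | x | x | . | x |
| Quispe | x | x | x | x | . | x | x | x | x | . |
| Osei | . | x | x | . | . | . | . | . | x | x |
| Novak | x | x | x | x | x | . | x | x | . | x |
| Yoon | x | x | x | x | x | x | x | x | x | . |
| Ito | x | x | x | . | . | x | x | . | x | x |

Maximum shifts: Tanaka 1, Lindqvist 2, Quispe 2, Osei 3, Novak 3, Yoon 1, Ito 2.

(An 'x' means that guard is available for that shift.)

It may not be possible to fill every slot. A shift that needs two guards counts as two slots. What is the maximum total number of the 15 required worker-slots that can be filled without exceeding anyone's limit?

14

Total capacity across all guards is 1+2+2+3+3+1+2 = 14, and 15 slots are needed, so at most 14 can be filled.
An assignment achieving 14: Thu evening→Novak, Fri morning→Osei+Ito, Fri afternoon→Osei+Yoon, Fri evening→Lindqvist+Novak, Sat morning→Tanaka, Sat afternoon→Quispe, Sat evening→Ito, Sun morning→Lindqvist, Sun afternoon→Quispe, Sun evening→Osei+Novak.
Loads: Tanaka 1/1, Lindqvist 2/2, Quispe 2/2, Osei 3/3, Novak 3/3, Yoon 1/1, Ito 2/2.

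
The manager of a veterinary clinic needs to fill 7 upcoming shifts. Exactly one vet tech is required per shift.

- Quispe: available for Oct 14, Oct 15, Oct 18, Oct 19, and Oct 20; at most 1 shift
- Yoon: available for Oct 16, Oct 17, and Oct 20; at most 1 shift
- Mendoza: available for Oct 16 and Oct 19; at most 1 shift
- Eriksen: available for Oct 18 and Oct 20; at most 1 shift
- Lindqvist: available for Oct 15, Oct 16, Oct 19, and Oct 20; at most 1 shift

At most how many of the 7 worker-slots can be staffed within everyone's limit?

5

Total capacity across all vet techs is 1+1+1+1+1 = 5, and 7 slots are needed, so at most 5 can be filled.
An assignment achieving 5: Oct 14→Quispe, Oct 15→Lindqvist, Oct 16→Mendoza, Oct 17→Yoon, Oct 18→Eriksen.
Loads: Quispe 1/1, Yoon 1/1, Mendoza 1/1, Eriksen 1/1, Lindqvist 1/1.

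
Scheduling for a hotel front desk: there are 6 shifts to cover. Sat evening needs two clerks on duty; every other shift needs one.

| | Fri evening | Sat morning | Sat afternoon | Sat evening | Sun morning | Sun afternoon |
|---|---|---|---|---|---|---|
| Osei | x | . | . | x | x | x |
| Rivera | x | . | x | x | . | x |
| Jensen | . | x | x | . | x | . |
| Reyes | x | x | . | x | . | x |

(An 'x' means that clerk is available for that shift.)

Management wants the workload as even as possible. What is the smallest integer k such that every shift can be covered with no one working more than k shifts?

2

With 4 clerks and 7 worker-slots to fill, someone must work at least ⌈7/4⌉ = 2 shifts, so k ≥ 2.
k = 2 works: Fri evening→Osei, Sat morning→Jensen, Sat afternoon→Rivera, Sat evening→Rivera+Reyes, Sun morning→Osei, Sun afternoon→Reyes.
Loads: Osei 2, Rivera 2, Jensen 1, Reyes 2 — all ≤ 2.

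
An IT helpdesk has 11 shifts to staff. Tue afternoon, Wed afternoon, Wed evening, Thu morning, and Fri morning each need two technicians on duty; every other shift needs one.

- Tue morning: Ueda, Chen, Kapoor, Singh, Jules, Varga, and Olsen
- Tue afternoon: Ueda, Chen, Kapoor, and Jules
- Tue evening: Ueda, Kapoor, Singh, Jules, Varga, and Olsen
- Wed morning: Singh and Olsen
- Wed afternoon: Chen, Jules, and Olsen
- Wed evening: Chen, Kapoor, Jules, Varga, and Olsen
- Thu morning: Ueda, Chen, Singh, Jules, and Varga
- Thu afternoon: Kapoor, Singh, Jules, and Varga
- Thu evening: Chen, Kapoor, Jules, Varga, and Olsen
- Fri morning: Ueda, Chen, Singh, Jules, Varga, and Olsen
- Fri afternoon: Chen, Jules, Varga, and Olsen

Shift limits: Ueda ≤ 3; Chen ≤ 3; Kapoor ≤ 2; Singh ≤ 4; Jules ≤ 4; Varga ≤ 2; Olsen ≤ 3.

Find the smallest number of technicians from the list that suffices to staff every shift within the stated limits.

16 slots to fill and no one can take more than 4, so at least ⌈16/4⌉ = 4 technicians are needed.
Any 4 technicians together have capacity at most 4+4+3+3 = 14 < 16 slots, so 4 can never suffice.
Ueda, Chen, Kapoor, Singh, and Jules alone can cover everything: Tue morning→Singh, Tue afternoon→Ueda+Jules, Tue evening→Ueda, Wed morning→Singh, Wed afternoon→Chen+Jules, Wed evening→Chen+Kapoor, Thu morning→Ueda+Singh, Thu afternoon→Kapoor, Thu evening→Jules, Fri morning→Singh+Jules, Fri afternoon→Chen.

5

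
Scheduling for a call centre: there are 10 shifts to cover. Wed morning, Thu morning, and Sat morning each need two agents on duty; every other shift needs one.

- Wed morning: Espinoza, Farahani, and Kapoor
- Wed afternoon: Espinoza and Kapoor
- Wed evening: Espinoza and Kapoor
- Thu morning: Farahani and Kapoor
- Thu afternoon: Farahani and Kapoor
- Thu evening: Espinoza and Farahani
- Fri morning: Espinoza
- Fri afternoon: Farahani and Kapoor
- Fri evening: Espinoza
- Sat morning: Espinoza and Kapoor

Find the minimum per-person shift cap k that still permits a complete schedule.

5

With 3 agents and 13 worker-slots to fill, someone must work at least ⌈13/3⌉ = 5 shifts, so k ≥ 5.
k = 5 works: Wed morning→Farahani+Kapoor, Wed afternoon→Espinoza, Wed evening→Espinoza, Thu morning→Farahani+Kapoor, Thu afternoon→Farahani, Thu evening→Farahani, Fri morning→Espinoza, Fri afternoon→Farahani, Fri evening→Espinoza, Sat morning→Espinoza+Kapoor.
Loads: Espinoza 5, Farahani 5, Kapoor 3 — all ≤ 5.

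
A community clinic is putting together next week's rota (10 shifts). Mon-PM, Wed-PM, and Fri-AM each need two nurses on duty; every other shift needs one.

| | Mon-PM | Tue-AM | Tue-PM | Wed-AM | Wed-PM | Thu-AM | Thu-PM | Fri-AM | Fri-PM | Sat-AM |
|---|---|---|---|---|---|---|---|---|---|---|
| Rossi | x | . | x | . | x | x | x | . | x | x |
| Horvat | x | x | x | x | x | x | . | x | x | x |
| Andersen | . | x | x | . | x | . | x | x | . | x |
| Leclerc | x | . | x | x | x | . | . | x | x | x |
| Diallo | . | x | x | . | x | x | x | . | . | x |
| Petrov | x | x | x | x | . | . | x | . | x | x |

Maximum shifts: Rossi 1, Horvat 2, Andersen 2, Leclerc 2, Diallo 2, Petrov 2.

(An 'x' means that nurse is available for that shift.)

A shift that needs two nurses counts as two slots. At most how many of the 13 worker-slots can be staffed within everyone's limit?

Total capacity across all nurses is 1+2+2+2+2+2 = 11, and 13 slots are needed, so at most 11 can be filled.
An assignment achieving 11: Mon-PM→Leclerc+Petrov, Tue-AM→Andersen, Tue-PM→Petrov, Wed-AM→Horvat, Wed-PM→Diallo, Thu-AM→Rossi, Thu-PM→Diallo, Fri-AM→Horvat+Andersen, Fri-PM→Leclerc.
Loads: Rossi 1/1, Horvat 2/2, Andersen 2/2, Leclerc 2/2, Diallo 2/2, Petrov 2/2.

11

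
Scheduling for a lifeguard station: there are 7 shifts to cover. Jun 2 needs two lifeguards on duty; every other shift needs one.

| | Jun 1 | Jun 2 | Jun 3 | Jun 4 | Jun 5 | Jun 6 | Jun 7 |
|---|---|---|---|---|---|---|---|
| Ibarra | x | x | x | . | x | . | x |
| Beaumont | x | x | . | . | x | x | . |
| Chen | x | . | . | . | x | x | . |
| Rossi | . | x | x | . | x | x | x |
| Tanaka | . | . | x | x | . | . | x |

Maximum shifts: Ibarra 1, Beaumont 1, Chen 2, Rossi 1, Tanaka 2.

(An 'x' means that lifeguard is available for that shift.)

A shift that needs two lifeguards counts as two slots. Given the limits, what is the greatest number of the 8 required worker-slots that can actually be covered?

Total capacity across all lifeguards is 1+1+2+1+2 = 7, and 8 slots are needed, so at most 7 can be filled.
An assignment achieving 7: Jun 1→Ibarra, Jun 2→Beaumont+Rossi, Jun 3→Tanaka, Jun 4→Tanaka, Jun 5→Chen, Jun 6→Chen.
Loads: Ibarra 1/1, Beaumont 1/1, Chen 2/2, Rossi 1/1, Tanaka 2/2.

7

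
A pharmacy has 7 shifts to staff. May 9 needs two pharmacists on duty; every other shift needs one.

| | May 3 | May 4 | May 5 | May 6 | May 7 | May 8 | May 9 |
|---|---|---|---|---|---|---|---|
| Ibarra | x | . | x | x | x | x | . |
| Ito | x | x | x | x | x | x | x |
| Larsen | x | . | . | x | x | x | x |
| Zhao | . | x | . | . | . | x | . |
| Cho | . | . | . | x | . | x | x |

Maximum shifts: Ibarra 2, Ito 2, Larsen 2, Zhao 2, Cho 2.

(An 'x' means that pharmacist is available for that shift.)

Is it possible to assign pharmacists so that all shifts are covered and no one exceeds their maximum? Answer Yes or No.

One valid schedule: May 3→Ibarra, May 4→Ito, May 5→Ibarra, May 6→Larsen, May 7→Ito, May 8→Zhao, May 9→Larsen+Cho.
Loads: Ibarra 2/2, Ito 2/2, Larsen 2/2, Zhao 1/2, Cho 1/2 — all within limits.

Yes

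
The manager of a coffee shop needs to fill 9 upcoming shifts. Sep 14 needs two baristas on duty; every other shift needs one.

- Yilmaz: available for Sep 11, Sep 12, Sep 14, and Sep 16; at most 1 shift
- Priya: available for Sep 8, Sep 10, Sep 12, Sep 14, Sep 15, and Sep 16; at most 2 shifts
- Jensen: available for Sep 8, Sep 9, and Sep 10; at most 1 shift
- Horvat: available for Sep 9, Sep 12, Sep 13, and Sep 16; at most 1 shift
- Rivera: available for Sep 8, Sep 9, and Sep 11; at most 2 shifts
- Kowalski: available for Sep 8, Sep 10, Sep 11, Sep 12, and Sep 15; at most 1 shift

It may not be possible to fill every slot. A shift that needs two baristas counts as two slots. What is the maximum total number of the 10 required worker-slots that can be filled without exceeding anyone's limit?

Total capacity across all baristas is 1+2+1+1+2+1 = 8, and 10 slots are needed, so at most 8 can be filled.
An assignment achieving 8: Sep 8→Rivera, Sep 9→Jensen, Sep 10→Kowalski, Sep 11→Rivera, Sep 13→Horvat, Sep 14→Yilmaz+Priya, Sep 15→Priya.
Loads: Yilmaz 1/1, Priya 2/2, Jensen 1/1, Horvat 1/1, Rivera 2/2, Kowalski 1/1.

8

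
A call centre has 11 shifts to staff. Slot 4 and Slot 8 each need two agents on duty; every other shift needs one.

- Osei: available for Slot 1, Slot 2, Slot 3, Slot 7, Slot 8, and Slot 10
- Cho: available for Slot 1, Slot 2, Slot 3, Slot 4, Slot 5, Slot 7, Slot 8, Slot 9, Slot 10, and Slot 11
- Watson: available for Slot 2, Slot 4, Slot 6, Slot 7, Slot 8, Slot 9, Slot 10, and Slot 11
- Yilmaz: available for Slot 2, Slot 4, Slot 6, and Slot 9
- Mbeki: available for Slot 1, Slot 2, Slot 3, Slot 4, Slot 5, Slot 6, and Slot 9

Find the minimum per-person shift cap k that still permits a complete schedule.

With 5 agents and 13 worker-slots to fill, someone must work at least ⌈13/5⌉ = 3 shifts, so k ≥ 3.
k = 3 works: Slot 1→Osei, Slot 2→Yilmaz, Slot 3→Osei, Slot 4→Yilmaz+Mbeki, Slot 5→Cho, Slot 6→Watson, Slot 7→Osei, Slot 8→Cho+Watson, Slot 9→Yilmaz, Slot 10→Watson, Slot 11→Cho.
Loads: Osei 3, Cho 3, Watson 3, Yilmaz 3, Mbeki 1 — all ≤ 3.

3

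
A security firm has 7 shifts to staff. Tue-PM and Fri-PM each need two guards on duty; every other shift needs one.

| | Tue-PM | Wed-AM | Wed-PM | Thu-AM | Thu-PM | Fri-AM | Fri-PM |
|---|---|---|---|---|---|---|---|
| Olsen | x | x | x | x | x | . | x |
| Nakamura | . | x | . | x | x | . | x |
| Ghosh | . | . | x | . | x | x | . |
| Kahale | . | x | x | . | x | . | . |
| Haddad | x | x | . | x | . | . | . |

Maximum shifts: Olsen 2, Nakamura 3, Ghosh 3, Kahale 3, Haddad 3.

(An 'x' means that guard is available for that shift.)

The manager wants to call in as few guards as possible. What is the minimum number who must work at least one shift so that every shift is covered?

9 slots to fill and no one can take more than 3, so at least ⌈9/3⌉ = 3 guards are needed.
Shifts {Tue-PM, Wed-PM, Fri-PM} need 5 slots, but among the guards available for them (Olsen, Nakamura, Ghosh, Kahale, and Haddad) any 3 together supply at most 4. So 3 guards are not enough.
Olsen, Nakamura, Ghosh, and Haddad alone can cover everything: Tue-PM→Olsen+Haddad, Wed-AM→Nakamura, Wed-PM→Ghosh, Thu-AM→Nakamura, Thu-PM→Ghosh, Fri-AM→Ghosh, Fri-PM→Olsen+Nakamura.

4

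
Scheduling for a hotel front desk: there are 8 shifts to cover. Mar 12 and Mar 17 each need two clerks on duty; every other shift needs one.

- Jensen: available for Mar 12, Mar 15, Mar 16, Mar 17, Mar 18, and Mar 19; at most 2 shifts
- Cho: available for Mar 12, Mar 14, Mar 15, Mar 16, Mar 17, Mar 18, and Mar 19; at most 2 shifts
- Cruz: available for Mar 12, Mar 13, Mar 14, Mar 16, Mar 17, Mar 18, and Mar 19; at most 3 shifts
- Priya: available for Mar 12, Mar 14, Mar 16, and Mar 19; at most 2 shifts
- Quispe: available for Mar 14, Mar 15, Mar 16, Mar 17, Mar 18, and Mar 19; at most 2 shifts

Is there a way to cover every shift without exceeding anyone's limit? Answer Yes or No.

Yes

Mar 13 can only be covered by Cruz, so that assignment is forced.
One valid schedule: Mar 12→Cruz+Priya, Mar 13→Cruz, Mar 14→Cho, Mar 15→Jensen, Mar 16→Cho, Mar 17→Cruz+Quispe, Mar 18→Jensen, Mar 19→Priya.
Loads: Jensen 2/2, Cho 2/2, Cruz 3/3, Priya 2/2, Quispe 1/2 — all within limits.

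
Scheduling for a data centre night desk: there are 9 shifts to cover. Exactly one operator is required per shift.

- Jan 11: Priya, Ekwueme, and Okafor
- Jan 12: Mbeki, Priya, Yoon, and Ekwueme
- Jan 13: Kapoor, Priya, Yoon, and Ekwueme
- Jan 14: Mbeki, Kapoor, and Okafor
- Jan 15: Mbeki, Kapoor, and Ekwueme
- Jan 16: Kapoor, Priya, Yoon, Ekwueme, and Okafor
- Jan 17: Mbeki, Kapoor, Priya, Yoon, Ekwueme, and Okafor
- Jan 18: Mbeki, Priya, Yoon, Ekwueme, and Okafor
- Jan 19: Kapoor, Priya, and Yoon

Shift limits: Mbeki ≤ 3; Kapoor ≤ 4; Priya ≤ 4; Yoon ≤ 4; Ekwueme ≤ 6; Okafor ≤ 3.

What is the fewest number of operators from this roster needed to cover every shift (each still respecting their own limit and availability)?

2

9 slots to fill and no one can take more than 6, so at least ⌈9/6⌉ = 2 operators are needed.
Kapoor and Ekwueme alone can cover everything: Jan 11→Ekwueme, Jan 12→Ekwueme, Jan 13→Kapoor, Jan 14→Kapoor, Jan 15→Kapoor, Jan 16→Ekwueme, Jan 17→Ekwueme, Jan 18→Ekwueme, Jan 19→Kapoor.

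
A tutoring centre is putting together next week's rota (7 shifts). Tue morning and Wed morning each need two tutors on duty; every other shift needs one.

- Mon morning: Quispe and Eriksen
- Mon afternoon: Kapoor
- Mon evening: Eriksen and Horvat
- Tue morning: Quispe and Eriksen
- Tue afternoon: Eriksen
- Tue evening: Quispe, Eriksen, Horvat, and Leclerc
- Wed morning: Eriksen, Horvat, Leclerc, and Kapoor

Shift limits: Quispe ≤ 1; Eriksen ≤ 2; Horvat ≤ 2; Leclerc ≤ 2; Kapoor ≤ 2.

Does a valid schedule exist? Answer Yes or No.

Total capacity is 9 and 9 slots are needed, so capacity alone doesn't rule it out.
Shifts {Mon morning, Tue morning, Tue afternoon} need 4 worker-slots in total, but the tutors available for any of those shifts (Quispe and Eriksen) can supply at most 3 among them. So no valid schedule exists.

No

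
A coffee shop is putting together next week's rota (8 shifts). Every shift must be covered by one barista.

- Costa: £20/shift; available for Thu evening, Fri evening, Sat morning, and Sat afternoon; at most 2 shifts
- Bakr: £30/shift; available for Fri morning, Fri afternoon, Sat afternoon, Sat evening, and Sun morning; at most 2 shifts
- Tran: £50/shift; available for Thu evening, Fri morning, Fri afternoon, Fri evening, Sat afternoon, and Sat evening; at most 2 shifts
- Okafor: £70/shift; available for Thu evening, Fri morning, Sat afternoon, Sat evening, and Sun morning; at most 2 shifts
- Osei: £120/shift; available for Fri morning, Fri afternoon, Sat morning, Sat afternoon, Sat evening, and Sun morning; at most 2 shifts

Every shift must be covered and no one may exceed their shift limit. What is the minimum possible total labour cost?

£340

Picking the cheapest available barista for each shift independently would cost £200, but that ignores the shift limits.
An optimal schedule: Thu evening→Tran, Fri morning→Tran, Fri afternoon→Bakr, Fri evening→Costa, Sat morning→Costa, Sat afternoon→Okafor, Sat evening→Okafor, Sun morning→Bakr.
Total: 50 + 50 + 30 + 20 + 20 + 70 + 70 + 30 = £340.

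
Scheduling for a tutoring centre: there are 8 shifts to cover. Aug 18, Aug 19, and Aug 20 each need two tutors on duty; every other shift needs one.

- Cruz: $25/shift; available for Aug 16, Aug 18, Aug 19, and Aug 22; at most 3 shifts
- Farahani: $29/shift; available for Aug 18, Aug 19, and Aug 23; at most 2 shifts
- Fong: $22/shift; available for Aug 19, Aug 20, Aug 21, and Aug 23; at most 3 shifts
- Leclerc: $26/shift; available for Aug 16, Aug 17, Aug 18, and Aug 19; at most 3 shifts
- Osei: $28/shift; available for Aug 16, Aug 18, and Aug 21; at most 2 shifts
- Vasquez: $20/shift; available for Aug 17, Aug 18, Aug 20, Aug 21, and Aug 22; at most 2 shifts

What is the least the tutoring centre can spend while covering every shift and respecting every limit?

Aug 20 can only be covered by Fong and Vasquez, so that assignment is forced.
Picking the cheapest available tutor for each shift independently would cost $241, but that ignores the shift limits.
An optimal schedule: Aug 16→Leclerc, Aug 17→Vasquez, Aug 18→Cruz+Leclerc, Aug 19→Cruz+Leclerc, Aug 20→Vasquez+Fong, Aug 21→Fong, Aug 22→Cruz, Aug 23→Fong.
Total: 26 + 20 + 25 + 26 + 25 + 26 + 20 + 22 + 22 + 25 + 22 = $259.

$259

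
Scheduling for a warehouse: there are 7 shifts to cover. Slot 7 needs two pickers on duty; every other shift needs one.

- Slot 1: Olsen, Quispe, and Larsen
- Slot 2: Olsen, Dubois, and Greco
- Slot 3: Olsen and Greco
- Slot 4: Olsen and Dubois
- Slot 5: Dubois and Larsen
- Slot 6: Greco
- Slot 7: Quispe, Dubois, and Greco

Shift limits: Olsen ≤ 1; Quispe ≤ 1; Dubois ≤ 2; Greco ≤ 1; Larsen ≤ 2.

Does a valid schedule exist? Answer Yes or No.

No

Shifts {Slot 2, Slot 3, Slot 4, Slot 6, Slot 7} need 6 worker-slots in total, but the pickers available for any of those shifts (Olsen, Quispe, Dubois, and Greco) can supply at most 5 among them. So no valid schedule exists.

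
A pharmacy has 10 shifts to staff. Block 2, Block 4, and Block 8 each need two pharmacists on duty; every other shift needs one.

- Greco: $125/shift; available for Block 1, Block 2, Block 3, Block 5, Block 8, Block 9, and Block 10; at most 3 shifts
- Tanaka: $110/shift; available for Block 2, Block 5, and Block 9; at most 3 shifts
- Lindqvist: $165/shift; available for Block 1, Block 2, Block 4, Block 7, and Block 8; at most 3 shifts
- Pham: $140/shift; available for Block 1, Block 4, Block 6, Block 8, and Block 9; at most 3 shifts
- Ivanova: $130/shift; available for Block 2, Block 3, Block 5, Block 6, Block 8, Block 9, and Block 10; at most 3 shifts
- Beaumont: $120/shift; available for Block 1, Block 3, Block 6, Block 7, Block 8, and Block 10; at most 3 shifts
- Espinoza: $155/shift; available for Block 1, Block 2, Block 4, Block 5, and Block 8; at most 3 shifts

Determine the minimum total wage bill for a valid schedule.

$1620

Picking the cheapest available pharmacist for each shift independently would cost $1595, but that ignores the shift limits.
An optimal schedule: Block 1→Greco, Block 2→Tanaka+Ivanova, Block 3→Beaumont, Block 4→Pham+Espinoza, Block 5→Tanaka, Block 6→Beaumont, Block 7→Beaumont, Block 8→Greco+Ivanova, Block 9→Tanaka, Block 10→Greco.
Total: 125 + 110 + 130 + 120 + 140 + 155 + 110 + 120 + 120 + 125 + 130 + 110 + 125 = $1620.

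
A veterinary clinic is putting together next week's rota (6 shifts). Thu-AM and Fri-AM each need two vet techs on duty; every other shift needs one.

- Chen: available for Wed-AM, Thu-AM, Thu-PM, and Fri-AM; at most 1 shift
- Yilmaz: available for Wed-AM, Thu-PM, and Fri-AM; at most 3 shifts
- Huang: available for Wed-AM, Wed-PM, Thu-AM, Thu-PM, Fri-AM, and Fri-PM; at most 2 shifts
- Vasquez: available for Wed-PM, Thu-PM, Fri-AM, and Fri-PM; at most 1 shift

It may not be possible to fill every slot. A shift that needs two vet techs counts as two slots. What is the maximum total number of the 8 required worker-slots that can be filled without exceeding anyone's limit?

7

Total capacity across all vet techs is 1+3+2+1 = 7, and 8 slots are needed, so at most 7 can be filled.
An assignment achieving 7: Wed-AM→Yilmaz, Wed-PM→Huang, Thu-AM→Chen+Huang, Thu-PM→Yilmaz, Fri-AM→Yilmaz, Fri-PM→Vasquez.
Loads: Chen 1/1, Yilmaz 3/3, Huang 2/2, Vasquez 1/1.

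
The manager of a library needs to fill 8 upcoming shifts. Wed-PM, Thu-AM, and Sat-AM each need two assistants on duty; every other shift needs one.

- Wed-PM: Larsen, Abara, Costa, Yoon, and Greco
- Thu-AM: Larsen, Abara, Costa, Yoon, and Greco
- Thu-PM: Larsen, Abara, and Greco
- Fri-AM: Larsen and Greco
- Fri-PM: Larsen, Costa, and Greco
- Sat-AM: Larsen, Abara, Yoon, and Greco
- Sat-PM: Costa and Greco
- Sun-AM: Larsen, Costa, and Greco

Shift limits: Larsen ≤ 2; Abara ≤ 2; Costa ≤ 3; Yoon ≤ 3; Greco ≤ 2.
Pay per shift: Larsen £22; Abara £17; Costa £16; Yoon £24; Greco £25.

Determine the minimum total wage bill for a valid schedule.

Picking the cheapest available assistant for each shift independently would cost £192, but that ignores the shift limits.
An optimal schedule: Wed-PM→Abara+Yoon, Thu-AM→Yoon+Greco, Thu-PM→Larsen, Fri-AM→Larsen, Fri-PM→Costa, Sat-AM→Abara+Yoon, Sat-PM→Costa, Sun-AM→Costa.
Total: 17 + 24 + 24 + 25 + 22 + 22 + 16 + 17 + 24 + 16 + 16 = £223.

£223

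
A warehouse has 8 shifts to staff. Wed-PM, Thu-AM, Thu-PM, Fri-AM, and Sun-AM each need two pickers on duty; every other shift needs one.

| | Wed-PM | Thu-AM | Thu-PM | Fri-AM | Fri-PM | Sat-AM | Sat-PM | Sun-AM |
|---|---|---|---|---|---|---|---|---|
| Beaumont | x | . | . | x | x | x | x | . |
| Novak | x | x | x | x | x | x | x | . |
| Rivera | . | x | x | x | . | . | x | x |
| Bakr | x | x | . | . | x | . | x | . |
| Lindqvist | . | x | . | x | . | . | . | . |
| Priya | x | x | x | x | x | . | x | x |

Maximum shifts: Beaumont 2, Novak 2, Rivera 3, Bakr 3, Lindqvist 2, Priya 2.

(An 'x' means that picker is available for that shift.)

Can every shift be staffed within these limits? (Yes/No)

Yes

Sun-AM can only be covered by Rivera and Priya, so that assignment is forced.
One valid schedule: Wed-PM→Bakr+Priya, Thu-AM→Bakr+Lindqvist, Thu-PM→Novak+Rivera, Fri-AM→Rivera+Lindqvist, Fri-PM→Beaumont, Sat-AM→Beaumont, Sat-PM→Novak, Sun-AM→Rivera+Priya.
Loads: Beaumont 2/2, Novak 2/2, Rivera 3/3, Bakr 2/3, Lindqvist 2/2, Priya 2/2 — all within limits.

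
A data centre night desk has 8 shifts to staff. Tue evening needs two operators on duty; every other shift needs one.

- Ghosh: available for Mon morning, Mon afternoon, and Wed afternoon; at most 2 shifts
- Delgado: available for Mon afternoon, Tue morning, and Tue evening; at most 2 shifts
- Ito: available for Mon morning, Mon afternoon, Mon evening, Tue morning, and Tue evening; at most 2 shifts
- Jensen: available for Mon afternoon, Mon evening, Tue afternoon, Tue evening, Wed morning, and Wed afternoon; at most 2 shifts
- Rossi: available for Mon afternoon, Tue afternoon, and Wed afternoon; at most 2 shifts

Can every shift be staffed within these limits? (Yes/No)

Wed morning can only be covered by Jensen, so that assignment is forced.
One valid schedule: Mon morning→Ghosh, Mon afternoon→Rossi, Mon evening→Ito, Tue morning→Delgado, Tue afternoon→Jensen, Tue evening→Delgado+Ito, Wed morning→Jensen, Wed afternoon→Ghosh.
Loads: Ghosh 2/2, Delgado 2/2, Ito 2/2, Jensen 2/2, Rossi 1/2 — all within limits.

Yes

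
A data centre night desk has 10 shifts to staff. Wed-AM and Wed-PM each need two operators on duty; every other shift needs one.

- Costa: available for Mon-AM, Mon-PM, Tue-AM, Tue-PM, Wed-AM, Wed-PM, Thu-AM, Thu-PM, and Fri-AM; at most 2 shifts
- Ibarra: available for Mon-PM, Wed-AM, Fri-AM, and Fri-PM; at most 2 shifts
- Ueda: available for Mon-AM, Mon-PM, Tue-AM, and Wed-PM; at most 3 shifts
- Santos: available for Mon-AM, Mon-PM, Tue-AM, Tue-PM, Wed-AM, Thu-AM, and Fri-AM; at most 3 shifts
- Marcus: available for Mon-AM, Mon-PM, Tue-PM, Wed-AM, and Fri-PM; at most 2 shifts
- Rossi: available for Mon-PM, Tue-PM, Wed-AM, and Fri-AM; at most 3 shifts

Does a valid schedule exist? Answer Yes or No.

Wed-PM can only be covered by Costa and Ueda, so that assignment is forced.
Thu-PM can only be covered by Costa, so that assignment is forced.
One valid schedule: Mon-AM→Ueda, Mon-PM→Santos, Tue-AM→Ueda, Tue-PM→Santos, Wed-AM→Marcus+Rossi, Wed-PM→Costa+Ueda, Thu-AM→Santos, Thu-PM→Costa, Fri-AM→Ibarra, Fri-PM→Ibarra.
Loads: Costa 2/2, Ibarra 2/2, Ueda 3/3, Santos 3/3, Marcus 1/2, Rossi 1/3 — all within limits.

Yes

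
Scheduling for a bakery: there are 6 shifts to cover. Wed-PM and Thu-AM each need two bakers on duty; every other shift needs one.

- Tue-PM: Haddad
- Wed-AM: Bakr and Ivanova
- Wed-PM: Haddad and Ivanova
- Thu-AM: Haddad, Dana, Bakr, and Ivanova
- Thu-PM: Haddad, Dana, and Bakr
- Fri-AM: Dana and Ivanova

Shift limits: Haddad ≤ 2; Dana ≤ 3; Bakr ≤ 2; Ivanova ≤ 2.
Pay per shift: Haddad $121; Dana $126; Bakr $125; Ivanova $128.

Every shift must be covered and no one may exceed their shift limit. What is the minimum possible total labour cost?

$998

Tue-PM can only be covered by Haddad, so that assignment is forced.
Wed-PM can only be covered by Haddad and Ivanova, so that assignment is forced.
Picking the cheapest available baker for each shift independently would cost $988, but that ignores the shift limits.
An optimal schedule: Tue-PM→Haddad, Wed-AM→Bakr, Wed-PM→Haddad+Ivanova, Thu-AM→Dana+Bakr, Thu-PM→Dana, Fri-AM→Dana.
Total: 121 + 125 + 121 + 128 + 126 + 125 + 126 + 126 = $998.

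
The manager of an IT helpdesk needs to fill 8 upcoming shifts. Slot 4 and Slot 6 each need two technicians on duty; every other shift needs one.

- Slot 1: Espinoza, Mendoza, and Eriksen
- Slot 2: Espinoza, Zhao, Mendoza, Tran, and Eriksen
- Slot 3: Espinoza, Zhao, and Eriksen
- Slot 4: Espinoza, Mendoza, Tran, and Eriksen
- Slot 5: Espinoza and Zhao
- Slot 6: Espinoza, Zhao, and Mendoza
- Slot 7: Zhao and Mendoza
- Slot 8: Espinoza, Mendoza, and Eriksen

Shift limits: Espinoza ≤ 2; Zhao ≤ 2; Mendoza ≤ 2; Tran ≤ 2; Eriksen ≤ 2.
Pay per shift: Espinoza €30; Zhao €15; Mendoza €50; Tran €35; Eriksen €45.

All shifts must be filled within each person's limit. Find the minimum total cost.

Picking the cheapest available technician for each shift independently would cost €230, but that ignores the shift limits.
An optimal schedule: Slot 1→Espinoza, Slot 2→Tran, Slot 3→Eriksen, Slot 4→Tran+Eriksen, Slot 5→Espinoza, Slot 6→Zhao+Mendoza, Slot 7→Zhao, Slot 8→Mendoza.
Total: 30 + 35 + 45 + 35 + 45 + 30 + 15 + 50 + 15 + 50 = €350.

€350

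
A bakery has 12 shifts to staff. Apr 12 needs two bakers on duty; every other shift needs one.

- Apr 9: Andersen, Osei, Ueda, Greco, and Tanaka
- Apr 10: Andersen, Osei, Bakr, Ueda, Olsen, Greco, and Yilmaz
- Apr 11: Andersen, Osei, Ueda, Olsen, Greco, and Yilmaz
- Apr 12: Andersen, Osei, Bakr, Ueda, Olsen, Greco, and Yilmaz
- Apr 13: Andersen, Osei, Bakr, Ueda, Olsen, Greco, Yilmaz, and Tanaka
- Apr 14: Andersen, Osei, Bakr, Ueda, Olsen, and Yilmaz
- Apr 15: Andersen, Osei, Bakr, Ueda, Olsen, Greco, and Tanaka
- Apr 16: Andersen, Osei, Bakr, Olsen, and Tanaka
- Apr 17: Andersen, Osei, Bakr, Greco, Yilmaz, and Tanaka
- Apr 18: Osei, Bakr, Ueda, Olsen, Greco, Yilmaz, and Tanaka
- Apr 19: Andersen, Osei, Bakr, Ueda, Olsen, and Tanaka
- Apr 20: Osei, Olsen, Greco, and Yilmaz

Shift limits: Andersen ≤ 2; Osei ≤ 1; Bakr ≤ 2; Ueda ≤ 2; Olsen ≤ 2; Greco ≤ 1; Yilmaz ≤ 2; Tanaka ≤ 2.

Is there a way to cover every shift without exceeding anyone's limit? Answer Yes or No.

Yes

One valid schedule: Apr 9→Andersen, Apr 10→Olsen, Apr 11→Ueda, Apr 12→Greco+Yilmaz, Apr 13→Tanaka, Apr 14→Bakr, Apr 15→Olsen, Apr 16→Andersen, Apr 17→Bakr, Apr 18→Yilmaz, Apr 19→Ueda, Apr 20→Osei.
Loads: Andersen 2/2, Osei 1/1, Bakr 2/2, Ueda 2/2, Olsen 2/2, Greco 1/1, Yilmaz 2/2, Tanaka 1/2 — all within limits.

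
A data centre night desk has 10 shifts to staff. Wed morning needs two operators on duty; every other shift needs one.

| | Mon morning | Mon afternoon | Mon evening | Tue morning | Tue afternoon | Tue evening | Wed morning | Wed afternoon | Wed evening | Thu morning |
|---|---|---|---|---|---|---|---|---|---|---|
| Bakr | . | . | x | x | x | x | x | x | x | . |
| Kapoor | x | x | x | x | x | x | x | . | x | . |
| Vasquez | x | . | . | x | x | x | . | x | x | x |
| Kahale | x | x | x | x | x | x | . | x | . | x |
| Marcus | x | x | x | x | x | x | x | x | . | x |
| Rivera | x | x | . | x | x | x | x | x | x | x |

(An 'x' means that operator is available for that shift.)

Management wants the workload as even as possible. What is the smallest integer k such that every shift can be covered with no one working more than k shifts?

2

With 6 operators and 11 worker-slots to fill, someone must work at least ⌈11/6⌉ = 2 shifts, so k ≥ 2.
k = 2 works: Mon morning→Kapoor, Mon afternoon→Kapoor, Mon evening→Bakr, Tue morning→Kahale, Tue afternoon→Kahale, Tue evening→Marcus, Wed morning→Marcus+Rivera, Wed afternoon→Vasquez, Wed evening→Bakr, Thu morning→Vasquez.
Loads: Bakr 2, Kapoor 2, Vasquez 2, Kahale 2, Marcus 2, Rivera 1 — all ≤ 2.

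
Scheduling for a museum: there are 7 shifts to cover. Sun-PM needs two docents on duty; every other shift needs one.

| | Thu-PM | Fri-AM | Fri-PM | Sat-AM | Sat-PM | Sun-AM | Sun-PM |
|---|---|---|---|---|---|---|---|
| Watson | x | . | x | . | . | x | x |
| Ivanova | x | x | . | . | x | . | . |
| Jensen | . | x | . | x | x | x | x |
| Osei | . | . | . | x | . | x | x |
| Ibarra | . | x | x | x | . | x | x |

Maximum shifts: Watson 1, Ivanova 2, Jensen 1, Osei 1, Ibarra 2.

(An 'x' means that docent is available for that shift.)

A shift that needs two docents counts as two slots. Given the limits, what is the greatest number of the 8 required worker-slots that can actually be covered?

Total capacity across all docents is 1+2+1+1+2 = 7, and 8 slots are needed, so at most 7 can be filled.
An assignment achieving 7: Thu-PM→Watson, Fri-AM→Ivanova, Fri-PM→Ibarra, Sat-AM→Jensen, Sat-PM→Ivanova, Sun-AM→Osei, Sun-PM→Ibarra.
Loads: Watson 1/1, Ivanova 2/2, Jensen 1/1, Osei 1/1, Ibarra 2/2.

7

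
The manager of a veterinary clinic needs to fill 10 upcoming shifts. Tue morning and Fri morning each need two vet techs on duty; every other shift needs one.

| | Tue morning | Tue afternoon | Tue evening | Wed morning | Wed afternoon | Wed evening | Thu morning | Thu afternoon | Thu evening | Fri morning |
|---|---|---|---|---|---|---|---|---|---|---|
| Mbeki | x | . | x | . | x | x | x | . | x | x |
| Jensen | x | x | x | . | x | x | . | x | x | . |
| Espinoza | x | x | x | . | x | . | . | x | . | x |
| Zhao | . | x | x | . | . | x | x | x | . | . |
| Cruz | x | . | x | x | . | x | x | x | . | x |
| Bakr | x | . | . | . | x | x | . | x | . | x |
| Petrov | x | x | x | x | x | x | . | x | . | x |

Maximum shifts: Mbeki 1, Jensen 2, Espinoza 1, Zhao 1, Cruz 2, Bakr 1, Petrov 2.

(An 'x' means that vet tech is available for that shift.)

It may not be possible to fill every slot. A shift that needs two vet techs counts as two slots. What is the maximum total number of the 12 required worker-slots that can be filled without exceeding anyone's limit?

10

Total capacity across all vet techs is 1+2+1+1+2+1+2 = 10, and 12 slots are needed, so at most 10 can be filled.
An assignment achieving 10: Tue morning→Bakr+Petrov, Tue afternoon→Jensen, Tue evening→Petrov, Wed morning→Cruz, Wed afternoon→Jensen, Thu morning→Zhao, Thu evening→Mbeki, Fri morning→Espinoza+Cruz.
Loads: Mbeki 1/1, Jensen 2/2, Espinoza 1/1, Zhao 1/1, Cruz 2/2, Bakr 1/1, Petrov 2/2.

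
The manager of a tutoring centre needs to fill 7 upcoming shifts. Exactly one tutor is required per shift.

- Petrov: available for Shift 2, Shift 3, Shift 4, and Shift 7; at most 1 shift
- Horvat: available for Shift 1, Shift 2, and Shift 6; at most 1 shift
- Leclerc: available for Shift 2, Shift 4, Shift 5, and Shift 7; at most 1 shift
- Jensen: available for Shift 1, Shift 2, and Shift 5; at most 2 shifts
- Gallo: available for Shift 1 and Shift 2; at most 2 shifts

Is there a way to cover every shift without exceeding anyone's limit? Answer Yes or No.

No

Total capacity is 7 and 7 slots are needed, so capacity alone doesn't rule it out.
Shifts {Shift 3, Shift 4, Shift 7} need 3 worker-slots in total, but the tutors available for any of those shifts (Petrov and Leclerc) can supply at most 2 among them. So no valid schedule exists.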